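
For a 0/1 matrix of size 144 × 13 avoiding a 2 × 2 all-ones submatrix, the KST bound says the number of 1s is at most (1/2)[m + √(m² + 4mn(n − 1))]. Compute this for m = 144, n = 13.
z(144, 13; 2, 2) ≤ (1/2)[144 + √(144² + 4·144·13·12)] = (1/2)[144 + √110592] = 238.2769

Kővári–Sós–Turán: let r_1, ..., r_144 be the row sums and z = Σ r_i the total number of 1s. Each pair of columns can share at most one row with both entries 1 (else a 2×2 all-ones block appears), so Σ_i C(r_i, 2) ≤ C(13, 2) = 78. By convexity Σ_i C(r_i, 2) ≥ 144·C(z/144, 2) = z(z − 144)/(2·144), giving z² − 144z − 144·13·12 ≤ 0 and hence z ≤ (1/2)[144 + √(20736 + 4·22464)] = (1/2)[144 + √110592] ≈ (1/2)(144 + 332.5538) = 238.2769.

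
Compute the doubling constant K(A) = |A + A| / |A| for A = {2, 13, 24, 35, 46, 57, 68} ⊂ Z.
K = |A + A| / |A| = 13/7

Enumerate A + A = {a + b : a, b ∈ A}. With |A| = 7, there are |A|^2 = 49 ordered sum pairs; collecting distinct values, A + A = {4, 15, 26, 37, 48, 59, 70, 81, 92, 103, 114, 125, 136}, so |A + A| = 13. Thus K = 13/7. Here |A + A| = 2|A| − 1 = 13, the minimum possible — so K = 13/7 is minimal, which holds iff A is an arithmetic progression.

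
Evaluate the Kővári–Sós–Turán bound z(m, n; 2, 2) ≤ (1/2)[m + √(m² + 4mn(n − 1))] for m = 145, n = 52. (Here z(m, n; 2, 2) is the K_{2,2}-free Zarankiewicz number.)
z(145, 52; 2, 2) ≤ (1/2)[145 + √(145² + 4·145·52·51)] = (1/2)[145 + √1559185] = 696.8366

Kővári–Sós–Turán: let r_1, ..., r_145 be the row sums and z = Σ r_i the total number of 1s. Each pair of columns can share at most one row with both entries 1 (else a 2×2 all-ones block appears), so Σ_i C(r_i, 2) ≤ C(52, 2) = 1326. By convexity Σ_i C(r_i, 2) ≥ 145·C(z/145, 2) = z(z − 145)/(2·145), giving z² − 145z − 145·52·51 ≤ 0 and hence z ≤ (1/2)[145 + √(21025 + 4·384540)] = (1/2)[145 + √1559185] ≈ (1/2)(145 + 1248.6733) = 696.8366.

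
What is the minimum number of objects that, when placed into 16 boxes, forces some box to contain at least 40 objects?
n = (40 − 1)·16 + 1 = 625

By the generalised pigeonhole principle, to guarantee some box contains ≥ r objects we need more than (r − 1) · k objects total. Threshold: n = (r − 1) · k + 1. With r = 40 and k = 16: n = 39 · 16 + 1 = 624 + 1 = 625. For n = 624 = 39 · 16, we can put exactly 39 objects in every box, avoiding 40 in any single one — so 625 is tight.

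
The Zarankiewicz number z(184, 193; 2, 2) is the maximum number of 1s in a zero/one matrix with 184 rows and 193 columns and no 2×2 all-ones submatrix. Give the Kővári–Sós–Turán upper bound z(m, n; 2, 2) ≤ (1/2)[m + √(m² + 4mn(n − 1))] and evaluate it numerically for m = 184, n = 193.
z(184, 193; 2, 2) ≤ (1/2)[184 + √(184² + 4·184·193·192)] = (1/2)[184 + √27307072] = 2704.8085

Kővári–Sós–Turán: let r_1, ..., r_184 be the row sums and z = Σ r_i the total number of 1s. Each pair of columns can share at most one row with both entries 1 (else a 2×2 all-ones block appears), so Σ_i C(r_i, 2) ≤ C(193, 2) = 18528. By convexity Σ_i C(r_i, 2) ≥ 184·C(z/184, 2) = z(z − 184)/(2·184), giving z² − 184z − 184·193·192 ≤ 0 and hence z ≤ (1/2)[184 + √(33856 + 4·6818304)] = (1/2)[184 + √27307072] ≈ (1/2)(184 + 5225.6169) = 2704.8085.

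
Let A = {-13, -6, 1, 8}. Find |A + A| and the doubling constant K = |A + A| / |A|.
K = |A + A| / |A| = 7/4

Enumerate A + A = {a + b : a, b ∈ A}. With |A| = 4, there are |A|^2 = 16 ordered sum pairs; collecting distinct values, A + A = {-26, -19, -12, -5, 2, 9, 16}, so |A + A| = 7. Thus K = 7/4. Here |A + A| = 2|A| − 1 = 7, the minimum possible — so K = 7/4 is minimal, which holds iff A is an arithmetic progression.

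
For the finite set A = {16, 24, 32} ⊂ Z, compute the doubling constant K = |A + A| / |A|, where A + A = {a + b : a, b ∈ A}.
K = |A + A| / |A| = 5/3

Enumerate A + A = {a + b : a, b ∈ A}. With |A| = 3, there are |A|^2 = 9 ordered sum pairs; collecting distinct values, A + A = {32, 40, 48, 56, 64}, so |A + A| = 5. Thus K = 5/3. Here |A + A| = 2|A| − 1 = 5, the minimum possible — so K = 5/3 is minimal, which holds iff A is an arithmetic progression.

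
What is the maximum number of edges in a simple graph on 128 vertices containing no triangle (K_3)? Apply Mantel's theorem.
ex(128, K_3) = ⌊128^2/4⌋ = 4096

Mantel (1907): a triangle-free graph on n vertices has at most ⌊n^2/4⌋ edges, with equality for the complete bipartite graph K_{⌊n/2⌋, ⌈n/2⌉}. For n = 128: ⌊128^2/4⌋ = ⌊16384/4⌋ = 4096. The extremal graph is K_{64, 64}, which has 64·64 = 4096 edges.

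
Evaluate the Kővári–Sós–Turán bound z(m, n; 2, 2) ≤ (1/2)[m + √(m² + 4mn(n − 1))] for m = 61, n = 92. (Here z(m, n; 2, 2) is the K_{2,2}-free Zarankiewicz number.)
z(61, 92; 2, 2) ≤ (1/2)[61 + √(61² + 4·61·92·91)] = (1/2)[61 + √2046489] = 745.7777

Kővári–Sós–Turán: let r_1, ..., r_61 be the row sums and z = Σ r_i the total number of 1s. Each pair of columns can share at most one row with both entries 1 (else a 2×2 all-ones block appears), so Σ_i C(r_i, 2) ≤ C(92, 2) = 4186. By convexity Σ_i C(r_i, 2) ≥ 61·C(z/61, 2) = z(z − 61)/(2·61), giving z² − 61z − 61·92·91 ≤ 0 and hence z ≤ (1/2)[61 + √(3721 + 4·510692)] = (1/2)[61 + √2046489] ≈ (1/2)(61 + 1430.5555) = 745.7777.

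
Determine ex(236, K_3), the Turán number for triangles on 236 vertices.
ex(236, K_3) = ⌊236^2/4⌋ = 13924

Mantel (1907): a triangle-free graph on n vertices has at most ⌊n^2/4⌋ edges, with equality for the complete bipartite graph K_{⌊n/2⌋, ⌈n/2⌉}. For n = 236: ⌊236^2/4⌋ = ⌊55696/4⌋ = 13924. The extremal graph is K_{118, 118}, which has 118·118 = 13924 edges.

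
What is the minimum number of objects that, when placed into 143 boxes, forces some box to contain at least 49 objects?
n = (49 − 1)·143 + 1 = 6865

By the generalised pigeonhole principle, to guarantee some box contains ≥ r objects we need more than (r − 1) · k objects total. Threshold: n = (r − 1) · k + 1. With r = 49 and k = 143: n = 48 · 143 + 1 = 6864 + 1 = 6865. For n = 6864 = 48 · 143, we can put exactly 48 objects in every box, avoiding 49 in any single one — so 6865 is tight.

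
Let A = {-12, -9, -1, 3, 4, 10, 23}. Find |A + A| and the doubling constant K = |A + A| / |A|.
K = |A + A| / |A| = 26/7

Enumerate A + A = {a + b : a, b ∈ A}. With |A| = 7, there are |A|^2 = 49 ordered sum pairs; collecting distinct values, A + A = {-24, -21, -18, -13, -10, -9, -8, -6, -5, -2, 1, 2, 3, 6, 7, 8, 9, 11, 13, 14, 20, 22, 26, 27, 33, 46}, so |A + A| = 26. Thus K = 26/7. For comparison, the minimum possible |A + A| over all 7-element sets is 2·7 − 1 = 13 (so min K = 13/7), attained only by arithmetic progressions.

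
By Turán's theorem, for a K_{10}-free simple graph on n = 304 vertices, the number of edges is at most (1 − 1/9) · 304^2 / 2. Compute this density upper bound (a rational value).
Turán density bound = (8/9) · 304^2/2 = 369664/9 ≈ 41073.7778

Turán's theorem: ex(n, K_{r+1}) is achieved by the complete r-partite Turán graph T(n, r) with parts as balanced as possible, and is at most (1 − 1/r) · n^2/2. For r = 9, n = 304: the density bound is (8/9) · 92416/2 = 369664/9 ≈ 41073.7778. The integer-valued extremum is e(T(304, 9)) = 41073, which is strictly less than the density bound 369664/9 since 9 ∤ 304 (the parts of T(304, 9) cannot all be equal).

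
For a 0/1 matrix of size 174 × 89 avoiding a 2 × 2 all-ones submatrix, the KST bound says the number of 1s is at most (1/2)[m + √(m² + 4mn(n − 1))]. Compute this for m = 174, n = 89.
z(174, 89; 2, 2) ≤ (1/2)[174 + √(174² + 4·174·89·88)] = (1/2)[174 + √5481348] = 1257.6139

Kővári–Sós–Turán: let r_1, ..., r_174 be the row sums and z = Σ r_i the total number of 1s. Each pair of columns can share at most one row with both entries 1 (else a 2×2 all-ones block appears), so Σ_i C(r_i, 2) ≤ C(89, 2) = 3916. By convexity Σ_i C(r_i, 2) ≥ 174·C(z/174, 2) = z(z − 174)/(2·174), giving z² − 174z − 174·89·88 ≤ 0 and hence z ≤ (1/2)[174 + √(30276 + 4·1362768)] = (1/2)[174 + √5481348] ≈ (1/2)(174 + 2341.2279) = 1257.6139.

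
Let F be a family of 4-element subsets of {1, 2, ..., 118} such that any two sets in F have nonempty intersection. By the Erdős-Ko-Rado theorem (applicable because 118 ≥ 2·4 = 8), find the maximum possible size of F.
max |F| = C(117, 3) = 260130

The Erdős-Ko-Rado theorem states: for n ≥ 2k, an intersecting family of k-subsets of an n-element set has size at most C(n − 1, k − 1), with equality for 'star' families {A ⊆ [n] : |A| = k, i ∈ A} (fix an element i). For n = 118, k = 4: C(117, 3) = 260130.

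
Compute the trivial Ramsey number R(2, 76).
R(2, 76) = 76

R(2, k) = k for all k ≥ 2: in a 2-colouring of K_k, either some edge is red (a red K_2) or all edges are blue (a blue K_k). And K_{75} coloured all-blue has no blue K_76, so R(2, 76) > 75. Hence R(2, 76) = 76.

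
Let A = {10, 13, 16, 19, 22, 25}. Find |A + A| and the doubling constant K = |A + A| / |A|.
K = |A + A| / |A| = 11/6

Enumerate A + A = {a + b : a, b ∈ A}. With |A| = 6, there are |A|^2 = 36 ordered sum pairs; collecting distinct values, A + A = {20, 23, 26, 29, 32, 35, 38, 41, 44, 47, 50}, so |A + A| = 11. Thus K = 11/6. Here |A + A| = 2|A| − 1 = 11, the minimum possible — so K = 11/6 is minimal, which holds iff A is an arithmetic progression.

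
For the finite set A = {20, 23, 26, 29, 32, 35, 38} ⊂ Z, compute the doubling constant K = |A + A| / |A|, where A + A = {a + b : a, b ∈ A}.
K = |A + A| / |A| = 13/7

Enumerate A + A = {a + b : a, b ∈ A}. With |A| = 7, there are |A|^2 = 49 ordered sum pairs; collecting distinct values, A + A = {40, 43, 46, 49, 52, 55, 58, 61, 64, 67, 70, 73, 76}, so |A + A| = 13. Thus K = 13/7. Here |A + A| = 2|A| − 1 = 13, the minimum possible — so K = 13/7 is minimal, which holds iff A is an arithmetic progression.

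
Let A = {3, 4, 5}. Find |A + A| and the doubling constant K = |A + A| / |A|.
K = |A + A| / |A| = 5/3

Enumerate A + A = {a + b : a, b ∈ A}. With |A| = 3, there are |A|^2 = 9 ordered sum pairs; collecting distinct values, A + A = {6, 7, 8, 9, 10}, so |A + A| = 5. Thus K = 5/3. Here |A + A| = 2|A| − 1 = 5, the minimum possible — so K = 5/3 is minimal, which holds iff A is an arithmetic progression.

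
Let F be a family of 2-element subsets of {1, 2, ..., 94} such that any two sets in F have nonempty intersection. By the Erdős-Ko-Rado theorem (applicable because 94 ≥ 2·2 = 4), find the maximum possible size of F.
max |F| = C(93, 1) = 93

The Erdős-Ko-Rado theorem states: for n ≥ 2k, an intersecting family of k-subsets of an n-element set has size at most C(n − 1, k − 1), with equality for 'star' families {A ⊆ [n] : |A| = k, i ∈ A} (fix an element i). For n = 94, k = 2: C(93, 1) = 93.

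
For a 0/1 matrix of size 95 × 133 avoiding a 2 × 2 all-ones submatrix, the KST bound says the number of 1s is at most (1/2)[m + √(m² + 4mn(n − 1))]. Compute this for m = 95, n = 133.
z(95, 133; 2, 2) ≤ (1/2)[95 + √(95² + 4·95·133·132)] = (1/2)[95 + √6680305] = 1339.8143

Kővári–Sós–Turán: let r_1, ..., r_95 be the row sums and z = Σ r_i the total number of 1s. Each pair of columns can share at most one row with both entries 1 (else a 2×2 all-ones block appears), so Σ_i C(r_i, 2) ≤ C(133, 2) = 8778. By convexity Σ_i C(r_i, 2) ≥ 95·C(z/95, 2) = z(z − 95)/(2·95), giving z² − 95z − 95·133·132 ≤ 0 and hence z ≤ (1/2)[95 + √(9025 + 4·1667820)] = (1/2)[95 + √6680305] ≈ (1/2)(95 + 2584.6286) = 1339.8143.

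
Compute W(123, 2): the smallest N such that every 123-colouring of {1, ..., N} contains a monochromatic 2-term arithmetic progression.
W(123, 2) = 123 + 1 = 124

A 2-term AP is any pair of integers, so a monochromatic 2-AP exists iff some colour is used at least twice. With 123 colours, the colouring i ↦ i on {1, ..., 123} uses each colour once, avoiding any monochromatic pair, so W(123, 2) > 123. For {1, ..., 124}, pigeonhole forces two integers of the same colour, which form a monochromatic 2-AP. Hence W(123, 2) = 124.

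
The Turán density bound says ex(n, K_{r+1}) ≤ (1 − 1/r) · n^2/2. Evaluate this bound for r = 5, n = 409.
Turán density bound = (4/5) · 409^2/2 = 334562/5 ≈ 66912.4

Turán's theorem: ex(n, K_{r+1}) is achieved by the complete r-partite Turán graph T(n, r) with parts as balanced as possible, and is at most (1 − 1/r) · n^2/2. For r = 5, n = 409: the density bound is (4/5) · 167281/2 = 334562/5 ≈ 66912.4. The integer-valued extremum is e(T(409, 5)) = 66912, which is strictly less than the density bound 334562/5 since 5 ∤ 409 (the parts of T(409, 5) cannot all be equal).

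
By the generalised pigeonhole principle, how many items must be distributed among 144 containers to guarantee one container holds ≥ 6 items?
n = (6 − 1)·144 + 1 = 721

By the generalised pigeonhole principle, to guarantee some box contains ≥ r objects we need more than (r − 1) · k objects total. Threshold: n = (r − 1) · k + 1. With r = 6 and k = 144: n = 5 · 144 + 1 = 720 + 1 = 721. For n = 720 = 5 · 144, we can put exactly 5 objects in every box, avoiding 6 in any single one — so 721 is tight.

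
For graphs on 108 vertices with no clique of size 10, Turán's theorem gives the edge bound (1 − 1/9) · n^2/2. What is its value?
Turán density bound = (8/9) · 108^2/2 = 5184

Turán's theorem: ex(n, K_{r+1}) is achieved by the complete r-partite Turán graph T(n, r) with parts as balanced as possible, and is at most (1 − 1/r) · n^2/2. For r = 9, n = 108: the density bound is (8/9) · 11664/2 = 5184. Since 9 ∣ 108, the Turán graph T(108, 9) has parts of equal size 12, and its edge count e(T(108, 9)) = 5184 attains the density bound exactly.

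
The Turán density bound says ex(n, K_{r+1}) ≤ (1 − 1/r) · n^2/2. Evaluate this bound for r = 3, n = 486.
Turán density bound = (2/3) · 486^2/2 = 78732

Turán's theorem: ex(n, K_{r+1}) is achieved by the complete r-partite Turán graph T(n, r) with parts as balanced as possible, and is at most (1 − 1/r) · n^2/2. For r = 3, n = 486: the density bound is (2/3) · 236196/2 = 78732. Since 3 ∣ 486, the Turán graph T(486, 3) has parts of equal size 162, and its edge count e(T(486, 3)) = 78732 attains the density bound exactly.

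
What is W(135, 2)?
W(135, 2) = 135 + 1 = 136

A 2-term AP is any pair of integers, so a monochromatic 2-AP exists iff some colour is used at least twice. With 135 colours, the colouring i ↦ i on {1, ..., 135} uses each colour once, avoiding any monochromatic pair, so W(135, 2) > 135. For {1, ..., 136}, pigeonhole forces two integers of the same colour, which form a monochromatic 2-AP. Hence W(135, 2) = 136.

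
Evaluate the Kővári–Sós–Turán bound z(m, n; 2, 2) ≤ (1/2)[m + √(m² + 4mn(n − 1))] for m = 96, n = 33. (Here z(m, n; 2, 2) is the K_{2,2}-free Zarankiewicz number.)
z(96, 33; 2, 2) ≤ (1/2)[96 + √(96² + 4·96·33·32)] = (1/2)[96 + √414720] = 369.9938

Kővári–Sós–Turán: let r_1, ..., r_96 be the row sums and z = Σ r_i the total number of 1s. Each pair of columns can share at most one row with both entries 1 (else a 2×2 all-ones block appears), so Σ_i C(r_i, 2) ≤ C(33, 2) = 528. By convexity Σ_i C(r_i, 2) ≥ 96·C(z/96, 2) = z(z − 96)/(2·96), giving z² − 96z − 96·33·32 ≤ 0 and hence z ≤ (1/2)[96 + √(9216 + 4·101376)] = (1/2)[96 + √414720] ≈ (1/2)(96 + 643.9876) = 369.9938.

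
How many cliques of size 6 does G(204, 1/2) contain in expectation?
E[# K_6] = C(204, 6) · (1/2)^C(6, 2) = 92944609660 / 2^15 = 23236152415/8192 ≈ 2836444.386597

For each 6-subset S of vertices (there are C(204, 6) = 92944609660 such S), let X_S = 1 if S induces a K_6 (all C(6, 2) = 15 edges present). Then P(X_S = 1) = (1/2)^15 = 1/32768. By linearity of expectation, E[# K_6] = C(204, 6) · (1/2)^15 = 92944609660 / 32768 = 23236152415/8192 ≈ 2836444.386597.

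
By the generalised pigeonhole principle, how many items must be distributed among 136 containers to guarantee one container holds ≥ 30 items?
n = (30 − 1)·136 + 1 = 3945

By the generalised pigeonhole principle, to guarantee some box contains ≥ r objects we need more than (r − 1) · k objects total. Threshold: n = (r − 1) · k + 1. With r = 30 and k = 136: n = 29 · 136 + 1 = 3944 + 1 = 3945. For n = 3944 = 29 · 136, we can put exactly 29 objects in every box, avoiding 30 in any single one — so 3945 is tight.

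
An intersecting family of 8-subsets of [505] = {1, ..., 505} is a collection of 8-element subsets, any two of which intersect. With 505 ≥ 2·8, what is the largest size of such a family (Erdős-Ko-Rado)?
max |F| = C(504, 7) = 1571843562600600

Erdős-Ko-Rado (1961): when n ≥ 2k, max |F| = C(n−1, k−1). The bound is attained by the star {A : i ∈ A} for any fixed i ∈ [n]. Here C(505−1, 8−1) = C(504, 7) = 1571843562600600.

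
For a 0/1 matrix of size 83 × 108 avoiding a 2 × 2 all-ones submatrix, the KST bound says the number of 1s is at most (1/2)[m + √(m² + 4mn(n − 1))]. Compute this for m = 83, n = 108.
z(83, 108; 2, 2) ≤ (1/2)[83 + √(83² + 4·83·108·107)] = (1/2)[83 + √3843481] = 1021.7399

Kővári–Sós–Turán: let r_1, ..., r_83 be the row sums and z = Σ r_i the total number of 1s. Each pair of columns can share at most one row with both entries 1 (else a 2×2 all-ones block appears), so Σ_i C(r_i, 2) ≤ C(108, 2) = 5778. By convexity Σ_i C(r_i, 2) ≥ 83·C(z/83, 2) = z(z − 83)/(2·83), giving z² − 83z − 83·108·107 ≤ 0 and hence z ≤ (1/2)[83 + √(6889 + 4·959148)] = (1/2)[83 + √3843481] ≈ (1/2)(83 + 1960.4798) = 1021.7399.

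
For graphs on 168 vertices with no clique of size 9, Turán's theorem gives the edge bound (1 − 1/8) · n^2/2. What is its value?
Turán density bound = (7/8) · 168^2/2 = 12348

Turán's theorem: ex(n, K_{r+1}) is achieved by the complete r-partite Turán graph T(n, r) with parts as balanced as possible, and is at most (1 − 1/r) · n^2/2. For r = 8, n = 168: the density bound is (7/8) · 28224/2 = 12348. Since 8 ∣ 168, the Turán graph T(168, 8) has parts of equal size 21, and its edge count e(T(168, 8)) = 12348 attains the density bound exactly.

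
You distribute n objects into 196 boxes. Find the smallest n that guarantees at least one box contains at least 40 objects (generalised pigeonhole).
n = (40 − 1)·196 + 1 = 7645

By the generalised pigeonhole principle, to guarantee some box contains ≥ r objects we need more than (r − 1) · k objects total. Threshold: n = (r − 1) · k + 1. With r = 40 and k = 196: n = 39 · 196 + 1 = 7644 + 1 = 7645. For n = 7644 = 39 · 196, we can put exactly 39 objects in every box, avoiding 40 in any single one — so 7645 is tight.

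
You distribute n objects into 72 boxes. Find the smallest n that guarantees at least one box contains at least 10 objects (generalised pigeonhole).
n = (10 − 1)·72 + 1 = 649

By the generalised pigeonhole principle, to guarantee some box contains ≥ r objects we need more than (r − 1) · k objects total. Threshold: n = (r − 1) · k + 1. With r = 10 and k = 72: n = 9 · 72 + 1 = 648 + 1 = 649. For n = 648 = 9 · 72, we can put exactly 9 objects in every box, avoiding 10 in any single one — so 649 is tight.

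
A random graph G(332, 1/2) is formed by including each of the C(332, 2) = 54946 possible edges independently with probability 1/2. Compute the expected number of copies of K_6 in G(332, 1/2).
E[# K_6] = C(332, 6) · (1/2)^C(6, 2) = 1777317492412 / 2^15 = 444329373103/8192 ≈ 54239425.427612

For each 6-subset S of vertices (there are C(332, 6) = 1777317492412 such S), let X_S = 1 if S induces a K_6 (all C(6, 2) = 15 edges present). Then P(X_S = 1) = (1/2)^15 = 1/32768. By linearity of expectation, E[# K_6] = C(332, 6) · (1/2)^15 = 1777317492412 / 32768 = 444329373103/8192 ≈ 54239425.427612.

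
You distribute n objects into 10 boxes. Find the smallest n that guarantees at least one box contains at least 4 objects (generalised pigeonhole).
n = (4 − 1)·10 + 1 = 31

By the generalised pigeonhole principle, to guarantee some box contains ≥ r objects we need more than (r − 1) · k objects total. Threshold: n = (r − 1) · k + 1. With r = 4 and k = 10: n = 3 · 10 + 1 = 30 + 1 = 31. For n = 30 = 3 · 10, we can put exactly 3 objects in every box, avoiding 4 in any single one — so 31 is tight.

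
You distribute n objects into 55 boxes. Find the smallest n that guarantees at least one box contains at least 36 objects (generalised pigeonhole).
n = (36 − 1)·55 + 1 = 1926

By the generalised pigeonhole principle, to guarantee some box contains ≥ r objects we need more than (r − 1) · k objects total. Threshold: n = (r − 1) · k + 1. With r = 36 and k = 55: n = 35 · 55 + 1 = 1925 + 1 = 1926. For n = 1925 = 35 · 55, we can put exactly 35 objects in every box, avoiding 36 in any single one — so 1926 is tight.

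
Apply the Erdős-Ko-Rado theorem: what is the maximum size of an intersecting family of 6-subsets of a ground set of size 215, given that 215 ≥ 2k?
max |F| = C(214, 5) = 3568204542

The Erdős-Ko-Rado theorem states: for n ≥ 2k, an intersecting family of k-subsets of an n-element set has size at most C(n − 1, k − 1), with equality for 'star' families {A ⊆ [n] : |A| = k, i ∈ A} (fix an element i). For n = 215, k = 6: C(214, 5) = 3568204542.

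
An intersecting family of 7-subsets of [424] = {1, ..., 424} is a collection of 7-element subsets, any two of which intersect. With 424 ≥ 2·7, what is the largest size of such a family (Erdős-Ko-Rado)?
max |F| = C(423, 6) = 7677892247487

Erdős-Ko-Rado (1961): when n ≥ 2k, max |F| = C(n−1, k−1). The bound is attained by the star {A : i ∈ A} for any fixed i ∈ [n]. Here C(424−1, 7−1) = C(423, 6) = 7677892247487.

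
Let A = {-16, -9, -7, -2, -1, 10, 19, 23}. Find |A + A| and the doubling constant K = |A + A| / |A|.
K = |A + A| / |A| = 34/8 = 17/4

Enumerate A + A = {a + b : a, b ∈ A}. With |A| = 8, there are |A|^2 = 64 ordered sum pairs; collecting distinct values, A + A = {-32, -25, -23, -18, -17, -16, -14, -11, -10, -9, -8, -6, -4, -3, -2, 1, 3, 7, 8, 9, 10, 12, 14, 16, 17, 18, 20, 21, 22, 29, 33, 38, 42, 46}, so |A + A| = 34. Thus K = 34/8 = 17/4. For comparison, the minimum possible |A + A| over all 8-element sets is 2·8 − 1 = 15 (so min K = 15/8), attained only by arithmetic progressions.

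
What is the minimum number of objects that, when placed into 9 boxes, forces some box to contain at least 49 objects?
n = (49 − 1)·9 + 1 = 433

By the generalised pigeonhole principle, to guarantee some box contains ≥ r objects we need more than (r − 1) · k objects total. Threshold: n = (r − 1) · k + 1. With r = 49 and k = 9: n = 48 · 9 + 1 = 432 + 1 = 433. For n = 432 = 48 · 9, we can put exactly 48 objects in every box, avoiding 49 in any single one — so 433 is tight.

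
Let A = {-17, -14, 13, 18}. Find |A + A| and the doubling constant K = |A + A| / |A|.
K = |A + A| / |A| = 10/4 = 5/2

Enumerate A + A = {a + b : a, b ∈ A}. With |A| = 4, there are |A|^2 = 16 ordered sum pairs; collecting distinct values, A + A = {-34, -31, -28, -4, -1, 1, 4, 26, 31, 36}, so |A + A| = 10. Thus K = 10/4 = 5/2. For comparison, the minimum possible |A + A| over all 4-element sets is 2·4 − 1 = 7 (so min K = 7/4), attained only by arithmetic progressions.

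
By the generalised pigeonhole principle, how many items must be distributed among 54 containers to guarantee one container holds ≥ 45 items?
n = (45 − 1)·54 + 1 = 2377

By the generalised pigeonhole principle, to guarantee some box contains ≥ r objects we need more than (r − 1) · k objects total. Threshold: n = (r − 1) · k + 1. With r = 45 and k = 54: n = 44 · 54 + 1 = 2376 + 1 = 2377. For n = 2376 = 44 · 54, we can put exactly 44 objects in every box, avoiding 45 in any single one — so 2377 is tight.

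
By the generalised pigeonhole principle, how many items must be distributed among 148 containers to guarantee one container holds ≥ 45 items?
n = (45 − 1)·148 + 1 = 6513

By the generalised pigeonhole principle, to guarantee some box contains ≥ r objects we need more than (r − 1) · k objects total. Threshold: n = (r − 1) · k + 1. With r = 45 and k = 148: n = 44 · 148 + 1 = 6512 + 1 = 6513. For n = 6512 = 44 · 148, we can put exactly 44 objects in every box, avoiding 45 in any single one — so 6513 is tight.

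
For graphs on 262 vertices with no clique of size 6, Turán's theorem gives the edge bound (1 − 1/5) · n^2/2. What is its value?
Turán density bound = (4/5) · 262^2/2 = 137288/5 ≈ 27457.6

Turán's theorem: ex(n, K_{r+1}) is achieved by the complete r-partite Turán graph T(n, r) with parts as balanced as possible, and is at most (1 − 1/r) · n^2/2. For r = 5, n = 262: the density bound is (4/5) · 68644/2 = 137288/5 ≈ 27457.6. The integer-valued extremum is e(T(262, 5)) = 27457, which is strictly less than the density bound 137288/5 since 5 ∤ 262 (the parts of T(262, 5) cannot all be equal).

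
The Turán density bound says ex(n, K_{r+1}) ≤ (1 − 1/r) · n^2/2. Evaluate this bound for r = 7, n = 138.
Turán density bound = (6/7) · 138^2/2 = 57132/7 ≈ 8161.7143

Turán's theorem: ex(n, K_{r+1}) is achieved by the complete r-partite Turán graph T(n, r) with parts as balanced as possible, and is at most (1 − 1/r) · n^2/2. For r = 7, n = 138: the density bound is (6/7) · 19044/2 = 57132/7 ≈ 8161.7143. The integer-valued extremum is e(T(138, 7)) = 8161, which is strictly less than the density bound 57132/7 since 7 ∤ 138 (the parts of T(138, 7) cannot all be equal).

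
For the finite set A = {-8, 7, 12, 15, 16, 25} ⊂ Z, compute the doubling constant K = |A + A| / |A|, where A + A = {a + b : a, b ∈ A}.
K = |A + A| / |A| = 20/6 = 10/3

Enumerate A + A = {a + b : a, b ∈ A}. With |A| = 6, there are |A|^2 = 36 ordered sum pairs; collecting distinct values, A + A = {-16, -1, 4, 7, 8, 14, 17, 19, 22, 23, 24, 27, 28, 30, 31, 32, 37, 40, 41, 50}, so |A + A| = 20. Thus K = 20/6 = 10/3. For comparison, the minimum possible |A + A| over all 6-element sets is 2·6 − 1 = 11 (so min K = 11/6), attained only by arithmetic progressions.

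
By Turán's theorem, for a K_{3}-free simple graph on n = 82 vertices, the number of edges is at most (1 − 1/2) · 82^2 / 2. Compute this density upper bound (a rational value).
Turán density bound = (1/2) · 82^2/2 = 1681

Turán's theorem: ex(n, K_{r+1}) is achieved by the complete r-partite Turán graph T(n, r) with parts as balanced as possible, and is at most (1 − 1/r) · n^2/2. For r = 2, n = 82: the density bound is (1/2) · 6724/2 = 1681. Since 2 ∣ 82, the Turán graph T(82, 2) has parts of equal size 41, and its edge count e(T(82, 2)) = 1681 attains the density bound exactly.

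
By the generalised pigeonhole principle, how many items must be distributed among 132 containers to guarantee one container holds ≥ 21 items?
n = (21 − 1)·132 + 1 = 2641

By the generalised pigeonhole principle, to guarantee some box contains ≥ r objects we need more than (r − 1) · k objects total. Threshold: n = (r − 1) · k + 1. With r = 21 and k = 132: n = 20 · 132 + 1 = 2640 + 1 = 2641. For n = 2640 = 20 · 132, we can put exactly 20 objects in every box, avoiding 21 in any single one — so 2641 is tight.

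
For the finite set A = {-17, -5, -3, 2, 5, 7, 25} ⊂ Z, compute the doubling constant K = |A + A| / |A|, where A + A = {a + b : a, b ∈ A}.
K = |A + A| / |A| = 25/7

Enumerate A + A = {a + b : a, b ∈ A}. With |A| = 7, there are |A|^2 = 49 ordered sum pairs; collecting distinct values, A + A = {-34, -22, -20, -15, -12, -10, -8, -6, -3, -1, 0, 2, 4, 7, 8, 9, 10, 12, 14, 20, 22, 27, 30, 32, 50}, so |A + A| = 25. Thus K = 25/7. For comparison, the minimum possible |A + A| over all 7-element sets is 2·7 − 1 = 13 (so min K = 13/7), attained only by arithmetic progressions.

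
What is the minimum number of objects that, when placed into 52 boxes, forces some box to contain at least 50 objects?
n = (50 − 1)·52 + 1 = 2549

By the generalised pigeonhole principle, to guarantee some box contains ≥ r objects we need more than (r − 1) · k objects total. Threshold: n = (r − 1) · k + 1. With r = 50 and k = 52: n = 49 · 52 + 1 = 2548 + 1 = 2549. For n = 2548 = 49 · 52, we can put exactly 49 objects in every box, avoiding 50 in any single one — so 2549 is tight.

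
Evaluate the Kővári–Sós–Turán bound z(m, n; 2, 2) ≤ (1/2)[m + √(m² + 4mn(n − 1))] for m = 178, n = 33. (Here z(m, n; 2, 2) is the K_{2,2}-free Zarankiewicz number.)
z(178, 33; 2, 2) ≤ (1/2)[178 + √(178² + 4·178·33·32)] = (1/2)[178 + √783556] = 531.5935

Kővári–Sós–Turán: let r_1, ..., r_178 be the row sums and z = Σ r_i the total number of 1s. Each pair of columns can share at most one row with both entries 1 (else a 2×2 all-ones block appears), so Σ_i C(r_i, 2) ≤ C(33, 2) = 528. By convexity Σ_i C(r_i, 2) ≥ 178·C(z/178, 2) = z(z − 178)/(2·178), giving z² − 178z − 178·33·32 ≤ 0 and hence z ≤ (1/2)[178 + √(31684 + 4·187968)] = (1/2)[178 + √783556] ≈ (1/2)(178 + 885.187) = 531.5935.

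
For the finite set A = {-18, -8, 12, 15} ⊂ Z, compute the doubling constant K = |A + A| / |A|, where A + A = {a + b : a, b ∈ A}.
K = |A + A| / |A| = 10/4 = 5/2

Enumerate A + A = {a + b : a, b ∈ A}. With |A| = 4, there are |A|^2 = 16 ordered sum pairs; collecting distinct values, A + A = {-36, -26, -16, -6, -3, 4, 7, 24, 27, 30}, so |A + A| = 10. Thus K = 10/4 = 5/2. For comparison, the minimum possible |A + A| over all 4-element sets is 2·4 − 1 = 7 (so min K = 7/4), attained only by arithmetic progressions.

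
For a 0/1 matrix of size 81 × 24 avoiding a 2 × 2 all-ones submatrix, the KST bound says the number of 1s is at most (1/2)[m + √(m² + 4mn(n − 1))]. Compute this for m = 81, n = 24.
z(81, 24; 2, 2) ≤ (1/2)[81 + √(81² + 4·81·24·23)] = (1/2)[81 + √185409] = 255.7957

Kővári–Sós–Turán: let r_1, ..., r_81 be the row sums and z = Σ r_i the total number of 1s. Each pair of columns can share at most one row with both entries 1 (else a 2×2 all-ones block appears), so Σ_i C(r_i, 2) ≤ C(24, 2) = 276. By convexity Σ_i C(r_i, 2) ≥ 81·C(z/81, 2) = z(z − 81)/(2·81), giving z² − 81z − 81·24·23 ≤ 0 and hence z ≤ (1/2)[81 + √(6561 + 4·44712)] = (1/2)[81 + √185409] ≈ (1/2)(81 + 430.5915) = 255.7957.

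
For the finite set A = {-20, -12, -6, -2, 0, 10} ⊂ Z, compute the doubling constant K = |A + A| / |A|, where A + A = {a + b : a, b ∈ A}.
K = |A + A| / |A| = 19/6

Enumerate A + A = {a + b : a, b ∈ A}. With |A| = 6, there are |A|^2 = 36 ordered sum pairs; collecting distinct values, A + A = {-40, -32, -26, -24, -22, -20, -18, -14, -12, -10, -8, -6, -4, -2, 0, 4, 8, 10, 20}, so |A + A| = 19. Thus K = 19/6. For comparison, the minimum possible |A + A| over all 6-element sets is 2·6 − 1 = 11 (so min K = 11/6), attained only by arithmetic progressions.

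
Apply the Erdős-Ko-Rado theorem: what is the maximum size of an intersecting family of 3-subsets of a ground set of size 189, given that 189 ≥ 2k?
max |F| = C(188, 2) = 17578

Erdős-Ko-Rado (1961): when n ≥ 2k, max |F| = C(n−1, k−1). The bound is attained by the star {A : i ∈ A} for any fixed i ∈ [n]. Here C(189−1, 3−1) = C(188, 2) = 17578.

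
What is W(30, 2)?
W(30, 2) = 30 + 1 = 31

A 2-term AP is any pair of integers, so a monochromatic 2-AP exists iff some colour is used at least twice. With 30 colours, the colouring i ↦ i on {1, ..., 30} uses each colour once, avoiding any monochromatic pair, so W(30, 2) > 30. For {1, ..., 31}, pigeonhole forces two integers of the same colour, which form a monochromatic 2-AP. Hence W(30, 2) = 31.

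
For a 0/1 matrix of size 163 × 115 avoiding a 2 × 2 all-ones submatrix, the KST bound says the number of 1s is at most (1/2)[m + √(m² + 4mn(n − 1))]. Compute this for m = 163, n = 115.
z(163, 115; 2, 2) ≤ (1/2)[163 + √(163² + 4·163·115·114)] = (1/2)[163 + √8574289] = 1545.5943

Kővári–Sós–Turán: let r_1, ..., r_163 be the row sums and z = Σ r_i the total number of 1s. Each pair of columns can share at most one row with both entries 1 (else a 2×2 all-ones block appears), so Σ_i C(r_i, 2) ≤ C(115, 2) = 6555. By convexity Σ_i C(r_i, 2) ≥ 163·C(z/163, 2) = z(z − 163)/(2·163), giving z² − 163z − 163·115·114 ≤ 0 and hence z ≤ (1/2)[163 + √(26569 + 4·2136930)] = (1/2)[163 + √8574289] ≈ (1/2)(163 + 2928.1887) = 1545.5943.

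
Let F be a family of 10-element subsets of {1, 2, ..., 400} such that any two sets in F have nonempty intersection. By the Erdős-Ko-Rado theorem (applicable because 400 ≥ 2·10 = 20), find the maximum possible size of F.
max |F| = C(399, 9) = 644951890065388829

The Erdős-Ko-Rado theorem states: for n ≥ 2k, an intersecting family of k-subsets of an n-element set has size at most C(n − 1, k − 1), with equality for 'star' families {A ⊆ [n] : |A| = k, i ∈ A} (fix an element i). For n = 400, k = 10: C(399, 9) = 644951890065388829.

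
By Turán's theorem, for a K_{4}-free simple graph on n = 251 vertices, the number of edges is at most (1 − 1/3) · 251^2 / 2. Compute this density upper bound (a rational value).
Turán density bound = (2/3) · 251^2/2 = 63001/3 ≈ 21000.3333

Turán's theorem: ex(n, K_{r+1}) is achieved by the complete r-partite Turán graph T(n, r) with parts as balanced as possible, and is at most (1 − 1/r) · n^2/2. For r = 3, n = 251: the density bound is (2/3) · 63001/2 = 63001/3 ≈ 21000.3333. The integer-valued extremum is e(T(251, 3)) = 21000, which is strictly less than the density bound 63001/3 since 3 ∤ 251 (the parts of T(251, 3) cannot all be equal).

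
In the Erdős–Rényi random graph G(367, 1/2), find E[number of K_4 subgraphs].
E[# K_4] = C(367, 4) · (1/2)^C(4, 2) = 743584205 / 2^6 = 11618503.203125

For each 4-subset S of vertices (there are C(367, 4) = 743584205 such S), let X_S = 1 if S induces a K_4 (all C(4, 2) = 6 edges present). Then P(X_S = 1) = (1/2)^6 = 1/64. By linearity of expectation, E[# K_4] = C(367, 4) · (1/2)^6 = 743584205 / 64 = 11618503.203125.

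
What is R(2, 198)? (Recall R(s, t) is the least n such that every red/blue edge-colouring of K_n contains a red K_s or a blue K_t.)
R(2, 198) = 198

R(2, k) = k for all k ≥ 2: in a 2-colouring of K_k, either some edge is red (a red K_2) or all edges are blue (a blue K_k). And K_{197} coloured all-blue has no blue K_198, so R(2, 198) > 197. Hence R(2, 198) = 198.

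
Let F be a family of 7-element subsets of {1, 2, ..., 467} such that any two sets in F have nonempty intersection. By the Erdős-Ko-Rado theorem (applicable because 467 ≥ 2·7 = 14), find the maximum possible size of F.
max |F| = C(466, 6) = 13770453583348

Erdős-Ko-Rado (1961): when n ≥ 2k, max |F| = C(n−1, k−1). The bound is attained by the star {A : i ∈ A} for any fixed i ∈ [n]. Here C(467−1, 7−1) = C(466, 6) = 13770453583348.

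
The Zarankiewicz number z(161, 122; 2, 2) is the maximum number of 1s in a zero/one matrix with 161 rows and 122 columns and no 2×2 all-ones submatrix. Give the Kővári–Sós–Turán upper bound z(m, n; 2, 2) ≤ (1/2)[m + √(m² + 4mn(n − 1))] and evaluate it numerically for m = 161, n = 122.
z(161, 122; 2, 2) ≤ (1/2)[161 + √(161² + 4·161·122·121)] = (1/2)[161 + √9532649] = 1624.2494

Kővári–Sós–Turán: let r_1, ..., r_161 be the row sums and z = Σ r_i the total number of 1s. Each pair of columns can share at most one row with both entries 1 (else a 2×2 all-ones block appears), so Σ_i C(r_i, 2) ≤ C(122, 2) = 7381. By convexity Σ_i C(r_i, 2) ≥ 161·C(z/161, 2) = z(z − 161)/(2·161), giving z² − 161z − 161·122·121 ≤ 0 and hence z ≤ (1/2)[161 + √(25921 + 4·2376682)] = (1/2)[161 + √9532649] ≈ (1/2)(161 + 3087.4988) = 1624.2494.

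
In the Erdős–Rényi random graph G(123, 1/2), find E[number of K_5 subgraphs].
E[# K_5] = C(123, 5) · (1/2)^C(5, 2) = 216071394 / 2^10 = 108035697/512 ≈ 211007.220703

For each 5-subset S of vertices (there are C(123, 5) = 216071394 such S), let X_S = 1 if S induces a K_5 (all C(5, 2) = 10 edges present). Then P(X_S = 1) = (1/2)^10 = 1/1024. By linearity of expectation, E[# K_5] = C(123, 5) · (1/2)^10 = 216071394 / 1024 = 108035697/512 ≈ 211007.220703.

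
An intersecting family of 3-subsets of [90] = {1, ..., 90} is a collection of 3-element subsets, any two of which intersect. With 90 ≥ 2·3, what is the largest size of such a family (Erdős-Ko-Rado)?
max |F| = C(89, 2) = 3916

Erdős-Ko-Rado (1961): when n ≥ 2k, max |F| = C(n−1, k−1). The bound is attained by the star {A : i ∈ A} for any fixed i ∈ [n]. Here C(90−1, 3−1) = C(89, 2) = 3916.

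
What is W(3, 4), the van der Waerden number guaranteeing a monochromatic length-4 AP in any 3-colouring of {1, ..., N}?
W(3, 4) = 293

W(3, 4) = 293. The lower bound W(3, 4) > 292 comes from an explicit good 3-colouring of [1, 292]; the upper bound W(3, 4) ≤ 293 was verified by exhaustive search over 3-colourings of [1, 293].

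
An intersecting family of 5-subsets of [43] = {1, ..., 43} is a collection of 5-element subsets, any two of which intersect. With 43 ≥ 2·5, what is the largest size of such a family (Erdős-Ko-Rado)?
max |F| = C(42, 4) = 111930

The Erdős-Ko-Rado theorem states: for n ≥ 2k, an intersecting family of k-subsets of an n-element set has size at most C(n − 1, k − 1), with equality for 'star' families {A ⊆ [n] : |A| = k, i ∈ A} (fix an element i). For n = 43, k = 5: C(42, 4) = 111930.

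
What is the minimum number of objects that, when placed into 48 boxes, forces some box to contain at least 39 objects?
n = (39 − 1)·48 + 1 = 1825

By the generalised pigeonhole principle, to guarantee some box contains ≥ r objects we need more than (r − 1) · k objects total. Threshold: n = (r − 1) · k + 1. With r = 39 and k = 48: n = 38 · 48 + 1 = 1824 + 1 = 1825. For n = 1824 = 38 · 48, we can put exactly 38 objects in every box, avoiding 39 in any single one — so 1825 is tight.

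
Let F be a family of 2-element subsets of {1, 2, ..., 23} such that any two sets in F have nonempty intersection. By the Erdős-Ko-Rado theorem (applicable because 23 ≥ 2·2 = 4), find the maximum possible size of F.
max |F| = C(22, 1) = 22

The Erdős-Ko-Rado theorem states: for n ≥ 2k, an intersecting family of k-subsets of an n-element set has size at most C(n − 1, k − 1), with equality for 'star' families {A ⊆ [n] : |A| = k, i ∈ A} (fix an element i). For n = 23, k = 2: C(22, 1) = 22.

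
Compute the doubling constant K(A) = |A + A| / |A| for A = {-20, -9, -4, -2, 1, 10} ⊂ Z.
K = |A + A| / |A| = 20/6 = 10/3

Enumerate A + A = {a + b : a, b ∈ A}. With |A| = 6, there are |A|^2 = 36 ordered sum pairs; collecting distinct values, A + A = {-40, -29, -24, -22, -19, -18, -13, -11, -10, -8, -6, -4, -3, -1, 1, 2, 6, 8, 11, 20}, so |A + A| = 20. Thus K = 20/6 = 10/3. For comparison, the minimum possible |A + A| over all 6-element sets is 2·6 − 1 = 11 (so min K = 11/6), attained only by arithmetic progressions.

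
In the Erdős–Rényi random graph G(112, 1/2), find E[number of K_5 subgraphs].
E[# K_5] = C(112, 5) · (1/2)^C(5, 2) = 134153712 / 2^10 = 8384607/64 = 131009.484375

For each 5-subset S of vertices (there are C(112, 5) = 134153712 such S), let X_S = 1 if S induces a K_5 (all C(5, 2) = 10 edges present). Then P(X_S = 1) = (1/2)^10 = 1/1024. By linearity of expectation, E[# K_5] = C(112, 5) · (1/2)^10 = 134153712 / 1024 = 8384607/64 = 131009.484375.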